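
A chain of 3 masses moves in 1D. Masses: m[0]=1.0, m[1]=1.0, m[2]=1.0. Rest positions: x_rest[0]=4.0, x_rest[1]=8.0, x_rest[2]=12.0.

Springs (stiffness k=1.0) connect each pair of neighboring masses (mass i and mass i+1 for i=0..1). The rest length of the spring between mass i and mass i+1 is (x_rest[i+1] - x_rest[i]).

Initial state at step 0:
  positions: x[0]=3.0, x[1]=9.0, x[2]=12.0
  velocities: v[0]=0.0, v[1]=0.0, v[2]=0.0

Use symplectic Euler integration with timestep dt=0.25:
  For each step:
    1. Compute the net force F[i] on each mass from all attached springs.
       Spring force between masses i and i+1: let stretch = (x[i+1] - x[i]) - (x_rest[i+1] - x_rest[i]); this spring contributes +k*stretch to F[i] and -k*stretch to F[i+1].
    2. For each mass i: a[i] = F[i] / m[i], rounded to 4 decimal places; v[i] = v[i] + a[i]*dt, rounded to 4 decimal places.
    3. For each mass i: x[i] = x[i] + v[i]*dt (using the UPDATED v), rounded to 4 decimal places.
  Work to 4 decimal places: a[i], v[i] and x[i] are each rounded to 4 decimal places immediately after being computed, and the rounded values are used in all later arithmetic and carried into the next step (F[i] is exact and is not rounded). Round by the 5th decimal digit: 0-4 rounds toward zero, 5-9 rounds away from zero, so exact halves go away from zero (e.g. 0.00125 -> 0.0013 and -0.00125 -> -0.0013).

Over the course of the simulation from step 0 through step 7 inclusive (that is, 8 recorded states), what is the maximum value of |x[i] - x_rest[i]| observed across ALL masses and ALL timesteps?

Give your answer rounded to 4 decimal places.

Step 0: x=[3.0000 9.0000 12.0000] v=[0.0000 0.0000 0.0000]
Step 1: x=[3.1250 8.8125 12.0625] v=[0.5000 -0.7500 0.2500]
Step 2: x=[3.3555 8.4727 12.1719] v=[0.9219 -1.3594 0.4375]
Step 3: x=[3.6558 8.0442 12.3001] v=[1.2012 -1.7139 0.5127]
Step 4: x=[3.9804 7.6075 12.4123] v=[1.2983 -1.7470 0.4487]
Step 5: x=[4.2817 7.2444 12.4742] v=[1.2051 -1.4526 0.2475]
Step 6: x=[4.5182 7.0230 12.4592] v=[0.9458 -0.8858 -0.0600]
Step 7: x=[4.6612 6.9848 12.3544] v=[0.5720 -0.1530 -0.4191]
Max displacement = 1.0152

Answer: 1.0152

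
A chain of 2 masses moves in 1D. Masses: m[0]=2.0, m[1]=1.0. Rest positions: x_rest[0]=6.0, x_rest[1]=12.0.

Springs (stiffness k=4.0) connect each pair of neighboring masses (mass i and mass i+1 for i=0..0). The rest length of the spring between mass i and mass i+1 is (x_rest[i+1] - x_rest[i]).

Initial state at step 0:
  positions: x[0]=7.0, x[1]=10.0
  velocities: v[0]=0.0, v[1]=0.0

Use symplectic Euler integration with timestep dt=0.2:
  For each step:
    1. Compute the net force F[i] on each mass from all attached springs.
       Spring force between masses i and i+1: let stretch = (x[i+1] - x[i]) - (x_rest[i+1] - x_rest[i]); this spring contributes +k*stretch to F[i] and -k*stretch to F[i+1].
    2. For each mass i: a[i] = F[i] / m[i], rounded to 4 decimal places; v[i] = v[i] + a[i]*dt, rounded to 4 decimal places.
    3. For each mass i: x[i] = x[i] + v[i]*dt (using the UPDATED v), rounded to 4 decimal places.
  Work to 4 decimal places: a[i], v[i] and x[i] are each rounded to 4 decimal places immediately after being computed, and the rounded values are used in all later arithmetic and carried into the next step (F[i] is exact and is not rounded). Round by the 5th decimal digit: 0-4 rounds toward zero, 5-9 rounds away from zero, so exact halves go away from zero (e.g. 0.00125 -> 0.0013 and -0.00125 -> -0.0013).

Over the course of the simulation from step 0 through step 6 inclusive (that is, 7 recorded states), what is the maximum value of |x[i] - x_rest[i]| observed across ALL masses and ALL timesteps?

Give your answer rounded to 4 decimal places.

Answer: 2.0570

Derivation:
Step 0: x=[7.0000 10.0000] v=[0.0000 0.0000]
Step 1: x=[6.7600 10.4800] v=[-1.2000 2.4000]
Step 2: x=[6.3376 11.3248] v=[-2.1120 4.2240]
Step 3: x=[5.8342 12.3316] v=[-2.5171 5.0342]
Step 4: x=[5.3706 13.2589] v=[-2.3181 4.6363]
Step 5: x=[5.0580 13.8840] v=[-1.5628 3.1257]
Step 6: x=[4.9715 14.0570] v=[-0.4324 0.8649]
Max displacement = 2.0570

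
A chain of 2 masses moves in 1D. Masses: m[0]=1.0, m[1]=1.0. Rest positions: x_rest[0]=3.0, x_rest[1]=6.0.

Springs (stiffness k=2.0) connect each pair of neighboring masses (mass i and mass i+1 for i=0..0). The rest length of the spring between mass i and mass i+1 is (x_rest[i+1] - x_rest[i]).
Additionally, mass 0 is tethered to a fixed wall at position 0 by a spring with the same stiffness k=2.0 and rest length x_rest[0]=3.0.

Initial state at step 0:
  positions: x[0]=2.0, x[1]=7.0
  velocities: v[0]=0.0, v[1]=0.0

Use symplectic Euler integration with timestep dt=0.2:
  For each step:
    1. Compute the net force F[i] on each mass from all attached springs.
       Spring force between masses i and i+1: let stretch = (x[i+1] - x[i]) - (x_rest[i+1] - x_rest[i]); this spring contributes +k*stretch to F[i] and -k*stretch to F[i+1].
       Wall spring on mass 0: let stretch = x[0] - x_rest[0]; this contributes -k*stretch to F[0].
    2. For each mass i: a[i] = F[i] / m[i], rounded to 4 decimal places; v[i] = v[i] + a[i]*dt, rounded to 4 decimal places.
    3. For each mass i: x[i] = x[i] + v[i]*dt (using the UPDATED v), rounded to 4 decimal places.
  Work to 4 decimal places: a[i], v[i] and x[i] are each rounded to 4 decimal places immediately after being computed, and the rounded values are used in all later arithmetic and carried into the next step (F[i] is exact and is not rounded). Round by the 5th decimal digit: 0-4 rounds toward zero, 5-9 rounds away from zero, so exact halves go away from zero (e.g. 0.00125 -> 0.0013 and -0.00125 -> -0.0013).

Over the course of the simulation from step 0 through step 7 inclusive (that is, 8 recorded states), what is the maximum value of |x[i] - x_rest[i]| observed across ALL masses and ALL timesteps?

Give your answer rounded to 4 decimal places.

Answer: 1.2629

Derivation:
Step 0: x=[2.0000 7.0000] v=[0.0000 0.0000]
Step 1: x=[2.2400 6.8400] v=[1.2000 -0.8000]
Step 2: x=[2.6688 6.5520] v=[2.1440 -1.4400]
Step 3: x=[3.1948 6.1933] v=[2.6298 -1.7933]
Step 4: x=[3.7051 5.8348] v=[2.5513 -1.7927]
Step 5: x=[4.0893 5.5459] v=[1.9211 -1.4446]
Step 6: x=[4.2629 5.3805] v=[0.8680 -0.8272]
Step 7: x=[4.1849 5.3657] v=[-0.3901 -0.0742]
Max displacement = 1.2629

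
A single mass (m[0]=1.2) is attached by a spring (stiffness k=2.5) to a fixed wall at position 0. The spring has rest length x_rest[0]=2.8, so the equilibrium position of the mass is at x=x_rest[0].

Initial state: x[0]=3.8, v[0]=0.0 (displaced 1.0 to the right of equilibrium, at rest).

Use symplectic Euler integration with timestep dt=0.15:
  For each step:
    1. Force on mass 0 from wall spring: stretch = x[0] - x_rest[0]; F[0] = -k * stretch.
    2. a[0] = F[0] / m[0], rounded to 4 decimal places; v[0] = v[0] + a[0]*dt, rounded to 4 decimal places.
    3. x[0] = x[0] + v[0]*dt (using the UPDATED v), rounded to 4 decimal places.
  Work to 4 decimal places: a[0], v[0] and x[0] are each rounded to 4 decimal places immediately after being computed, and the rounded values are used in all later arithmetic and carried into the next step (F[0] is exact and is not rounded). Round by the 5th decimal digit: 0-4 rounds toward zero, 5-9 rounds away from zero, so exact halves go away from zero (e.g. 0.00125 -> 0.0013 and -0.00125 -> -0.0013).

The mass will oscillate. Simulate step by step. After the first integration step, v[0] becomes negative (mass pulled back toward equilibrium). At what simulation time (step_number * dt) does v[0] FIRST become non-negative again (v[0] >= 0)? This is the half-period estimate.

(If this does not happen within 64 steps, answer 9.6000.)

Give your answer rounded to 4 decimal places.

Step 0: x=[3.8000] v=[0.0000]
Step 1: x=[3.7531] v=[-0.3125]
Step 2: x=[3.6616] v=[-0.6103]
Step 3: x=[3.5297] v=[-0.8796]
Step 4: x=[3.3636] v=[-1.1076]
Step 5: x=[3.1710] v=[-1.2837]
Step 6: x=[2.9611] v=[-1.3996]
Step 7: x=[2.7436] v=[-1.4499]
Step 8: x=[2.5288] v=[-1.4323]
Step 9: x=[2.3267] v=[-1.3476]
Step 10: x=[2.1467] v=[-1.1997]
Step 11: x=[1.9974] v=[-0.9956]
Step 12: x=[1.8857] v=[-0.7448]
Step 13: x=[1.8168] v=[-0.4591]
Step 14: x=[1.7940] v=[-0.1519]
Step 15: x=[1.8184] v=[0.1625]
First v>=0 after going negative at step 15, time=2.2500

Answer: 2.2500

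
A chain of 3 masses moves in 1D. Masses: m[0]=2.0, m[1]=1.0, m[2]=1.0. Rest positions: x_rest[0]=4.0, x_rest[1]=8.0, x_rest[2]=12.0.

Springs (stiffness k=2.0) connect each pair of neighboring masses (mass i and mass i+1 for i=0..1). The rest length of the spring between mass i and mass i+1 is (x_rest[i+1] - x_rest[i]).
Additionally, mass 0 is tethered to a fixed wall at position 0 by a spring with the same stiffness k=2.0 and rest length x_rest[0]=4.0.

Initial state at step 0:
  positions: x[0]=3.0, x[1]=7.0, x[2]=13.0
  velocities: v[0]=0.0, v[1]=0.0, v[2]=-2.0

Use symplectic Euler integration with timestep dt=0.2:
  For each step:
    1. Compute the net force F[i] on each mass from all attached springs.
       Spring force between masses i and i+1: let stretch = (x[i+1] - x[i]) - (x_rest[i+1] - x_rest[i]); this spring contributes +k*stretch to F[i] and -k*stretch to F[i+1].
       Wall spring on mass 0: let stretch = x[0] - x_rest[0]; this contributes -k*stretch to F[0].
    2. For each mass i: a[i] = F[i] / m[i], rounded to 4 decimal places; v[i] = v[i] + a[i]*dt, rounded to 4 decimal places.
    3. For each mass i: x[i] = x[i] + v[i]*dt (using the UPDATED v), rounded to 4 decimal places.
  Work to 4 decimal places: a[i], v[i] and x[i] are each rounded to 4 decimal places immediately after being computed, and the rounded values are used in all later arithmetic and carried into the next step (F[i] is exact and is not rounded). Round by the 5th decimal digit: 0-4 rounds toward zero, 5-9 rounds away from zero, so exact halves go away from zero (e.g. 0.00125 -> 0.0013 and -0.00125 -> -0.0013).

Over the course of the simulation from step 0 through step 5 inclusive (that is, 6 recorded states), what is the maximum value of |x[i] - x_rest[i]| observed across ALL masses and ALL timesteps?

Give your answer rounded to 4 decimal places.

Answer: 2.0907

Derivation:
Step 0: x=[3.0000 7.0000 13.0000] v=[0.0000 0.0000 -2.0000]
Step 1: x=[3.0400 7.1600 12.4400] v=[0.2000 0.8000 -2.8000]
Step 2: x=[3.1232 7.4128 11.7776] v=[0.4160 1.2640 -3.3120]
Step 3: x=[3.2531 7.6716 11.0860] v=[0.6493 1.2941 -3.4579]
Step 4: x=[3.4296 7.8501 10.4413] v=[0.8824 0.8925 -3.2237]
Step 5: x=[3.6457 7.8823 9.9093] v=[1.0806 0.1608 -2.6602]
Max displacement = 2.0907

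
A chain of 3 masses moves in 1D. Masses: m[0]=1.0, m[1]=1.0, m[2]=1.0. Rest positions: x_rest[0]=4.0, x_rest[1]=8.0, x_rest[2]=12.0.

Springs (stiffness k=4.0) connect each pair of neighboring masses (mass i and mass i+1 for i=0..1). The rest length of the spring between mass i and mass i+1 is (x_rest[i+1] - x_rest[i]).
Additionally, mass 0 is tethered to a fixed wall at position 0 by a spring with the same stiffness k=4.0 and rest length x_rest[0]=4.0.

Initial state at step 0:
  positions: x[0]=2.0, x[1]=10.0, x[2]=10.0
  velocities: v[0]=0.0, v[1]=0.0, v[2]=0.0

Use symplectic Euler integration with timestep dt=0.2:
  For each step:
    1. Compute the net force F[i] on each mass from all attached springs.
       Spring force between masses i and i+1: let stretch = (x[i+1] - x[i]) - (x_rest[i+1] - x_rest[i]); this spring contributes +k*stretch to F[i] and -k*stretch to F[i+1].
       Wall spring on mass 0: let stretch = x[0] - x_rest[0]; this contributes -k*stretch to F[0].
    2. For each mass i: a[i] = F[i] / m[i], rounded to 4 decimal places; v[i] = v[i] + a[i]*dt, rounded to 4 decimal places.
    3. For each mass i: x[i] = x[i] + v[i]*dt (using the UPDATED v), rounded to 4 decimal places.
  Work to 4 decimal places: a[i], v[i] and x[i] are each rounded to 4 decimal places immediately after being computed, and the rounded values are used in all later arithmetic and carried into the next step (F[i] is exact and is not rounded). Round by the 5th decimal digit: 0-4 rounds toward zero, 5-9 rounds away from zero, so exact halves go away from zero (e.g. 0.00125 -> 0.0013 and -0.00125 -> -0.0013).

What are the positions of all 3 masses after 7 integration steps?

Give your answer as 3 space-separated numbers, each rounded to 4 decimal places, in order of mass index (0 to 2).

Step 0: x=[2.0000 10.0000 10.0000] v=[0.0000 0.0000 0.0000]
Step 1: x=[2.9600 8.7200 10.6400] v=[4.8000 -6.4000 3.2000]
Step 2: x=[4.3680 6.8256 11.6128] v=[7.0400 -9.4720 4.8640]
Step 3: x=[5.4703 5.3039 12.4596] v=[5.5117 -7.6083 4.2342]
Step 4: x=[5.6708 4.9538 12.8015] v=[1.0023 -1.7506 1.7096]
Step 5: x=[4.8492 5.9740 12.5278] v=[-4.1079 5.1012 -1.3686]
Step 6: x=[3.4317 7.8629 11.8455] v=[-7.0874 9.4444 -3.4116]
Step 7: x=[2.1741 9.6800 11.1660] v=[-6.2878 9.0855 -3.3977]

Answer: 2.1741 9.6800 11.1660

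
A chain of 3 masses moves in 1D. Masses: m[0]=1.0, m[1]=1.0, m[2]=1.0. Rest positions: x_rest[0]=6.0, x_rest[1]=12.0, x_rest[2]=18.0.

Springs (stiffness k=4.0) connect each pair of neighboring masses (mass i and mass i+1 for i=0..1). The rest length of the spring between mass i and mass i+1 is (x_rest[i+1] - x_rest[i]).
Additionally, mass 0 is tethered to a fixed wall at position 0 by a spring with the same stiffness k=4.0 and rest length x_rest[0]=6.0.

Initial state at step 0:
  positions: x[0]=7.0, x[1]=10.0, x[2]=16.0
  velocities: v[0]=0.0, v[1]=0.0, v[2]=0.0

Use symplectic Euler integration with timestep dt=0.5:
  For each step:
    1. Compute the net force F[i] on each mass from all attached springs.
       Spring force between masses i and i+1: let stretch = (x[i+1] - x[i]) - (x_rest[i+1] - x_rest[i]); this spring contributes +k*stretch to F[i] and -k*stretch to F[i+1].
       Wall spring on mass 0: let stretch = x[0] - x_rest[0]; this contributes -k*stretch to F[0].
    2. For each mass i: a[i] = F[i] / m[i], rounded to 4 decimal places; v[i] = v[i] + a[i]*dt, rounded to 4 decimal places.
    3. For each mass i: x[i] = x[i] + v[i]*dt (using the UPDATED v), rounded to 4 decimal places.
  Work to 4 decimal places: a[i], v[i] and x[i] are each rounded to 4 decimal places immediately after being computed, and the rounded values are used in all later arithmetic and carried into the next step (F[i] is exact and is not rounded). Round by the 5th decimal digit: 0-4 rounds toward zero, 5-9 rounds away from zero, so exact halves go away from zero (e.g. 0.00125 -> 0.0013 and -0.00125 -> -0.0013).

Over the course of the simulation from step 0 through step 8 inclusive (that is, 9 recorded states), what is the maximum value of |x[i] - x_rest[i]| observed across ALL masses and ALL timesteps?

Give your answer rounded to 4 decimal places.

Step 0: x=[7.0000 10.0000 16.0000] v=[0.0000 0.0000 0.0000]
Step 1: x=[3.0000 13.0000 16.0000] v=[-8.0000 6.0000 0.0000]
Step 2: x=[6.0000 9.0000 19.0000] v=[6.0000 -8.0000 6.0000]
Step 3: x=[6.0000 12.0000 18.0000] v=[0.0000 6.0000 -2.0000]
Step 4: x=[6.0000 15.0000 17.0000] v=[0.0000 6.0000 -2.0000]
Step 5: x=[9.0000 11.0000 20.0000] v=[6.0000 -8.0000 6.0000]
Step 6: x=[5.0000 14.0000 20.0000] v=[-8.0000 6.0000 0.0000]
Step 7: x=[5.0000 14.0000 20.0000] v=[0.0000 0.0000 0.0000]
Step 8: x=[9.0000 11.0000 20.0000] v=[8.0000 -6.0000 0.0000]
Max displacement = 3.0000

Answer: 3.0000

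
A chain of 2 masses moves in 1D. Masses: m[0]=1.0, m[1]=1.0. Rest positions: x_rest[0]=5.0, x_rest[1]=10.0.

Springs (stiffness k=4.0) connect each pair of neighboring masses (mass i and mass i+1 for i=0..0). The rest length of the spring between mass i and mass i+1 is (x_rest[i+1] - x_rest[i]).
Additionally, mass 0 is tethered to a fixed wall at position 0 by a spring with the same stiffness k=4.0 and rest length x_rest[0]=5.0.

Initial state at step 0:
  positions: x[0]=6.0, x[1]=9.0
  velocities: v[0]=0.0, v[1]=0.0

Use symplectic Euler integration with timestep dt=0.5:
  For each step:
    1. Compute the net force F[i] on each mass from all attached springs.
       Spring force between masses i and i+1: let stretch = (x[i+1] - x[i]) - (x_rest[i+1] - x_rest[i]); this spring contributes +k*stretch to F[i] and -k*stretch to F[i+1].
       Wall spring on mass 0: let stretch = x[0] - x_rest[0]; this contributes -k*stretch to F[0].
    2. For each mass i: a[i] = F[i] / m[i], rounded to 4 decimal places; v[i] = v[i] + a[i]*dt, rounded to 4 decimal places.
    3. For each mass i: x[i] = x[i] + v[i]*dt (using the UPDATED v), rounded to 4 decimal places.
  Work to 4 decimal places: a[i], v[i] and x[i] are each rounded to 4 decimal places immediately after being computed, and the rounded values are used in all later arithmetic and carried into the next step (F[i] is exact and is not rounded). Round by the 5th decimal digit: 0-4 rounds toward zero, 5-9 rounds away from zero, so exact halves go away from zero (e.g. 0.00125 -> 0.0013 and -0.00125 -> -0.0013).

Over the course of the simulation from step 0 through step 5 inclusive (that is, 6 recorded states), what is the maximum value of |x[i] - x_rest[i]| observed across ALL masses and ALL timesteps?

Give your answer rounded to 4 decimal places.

Answer: 2.0000

Derivation:
Step 0: x=[6.0000 9.0000] v=[0.0000 0.0000]
Step 1: x=[3.0000 11.0000] v=[-6.0000 4.0000]
Step 2: x=[5.0000 10.0000] v=[4.0000 -2.0000]
Step 3: x=[7.0000 9.0000] v=[4.0000 -2.0000]
Step 4: x=[4.0000 11.0000] v=[-6.0000 4.0000]
Step 5: x=[4.0000 11.0000] v=[0.0000 0.0000]
Max displacement = 2.0000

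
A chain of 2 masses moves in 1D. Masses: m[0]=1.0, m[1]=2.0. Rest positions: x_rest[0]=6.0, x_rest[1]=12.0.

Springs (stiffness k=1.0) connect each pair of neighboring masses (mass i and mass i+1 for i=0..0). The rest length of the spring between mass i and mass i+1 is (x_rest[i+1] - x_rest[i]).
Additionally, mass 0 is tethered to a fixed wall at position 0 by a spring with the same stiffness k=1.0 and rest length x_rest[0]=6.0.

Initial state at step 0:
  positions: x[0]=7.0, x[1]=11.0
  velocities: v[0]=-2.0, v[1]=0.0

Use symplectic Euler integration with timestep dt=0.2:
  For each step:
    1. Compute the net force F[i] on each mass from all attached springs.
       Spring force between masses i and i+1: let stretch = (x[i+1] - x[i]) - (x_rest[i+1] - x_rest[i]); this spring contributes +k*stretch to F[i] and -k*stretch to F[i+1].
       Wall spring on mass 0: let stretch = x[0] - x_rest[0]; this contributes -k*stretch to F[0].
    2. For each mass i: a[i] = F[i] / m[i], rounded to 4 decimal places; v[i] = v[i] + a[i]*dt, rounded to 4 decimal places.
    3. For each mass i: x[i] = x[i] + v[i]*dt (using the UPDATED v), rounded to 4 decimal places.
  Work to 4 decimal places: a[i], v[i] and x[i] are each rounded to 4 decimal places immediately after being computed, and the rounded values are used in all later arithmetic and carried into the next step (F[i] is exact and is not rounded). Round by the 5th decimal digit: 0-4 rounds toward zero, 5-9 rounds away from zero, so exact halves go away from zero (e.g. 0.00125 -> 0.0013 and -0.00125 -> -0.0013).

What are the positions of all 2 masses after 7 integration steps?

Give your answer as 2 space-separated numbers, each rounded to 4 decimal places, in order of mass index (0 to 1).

Step 0: x=[7.0000 11.0000] v=[-2.0000 0.0000]
Step 1: x=[6.4800 11.0400] v=[-2.6000 0.2000]
Step 2: x=[5.8832 11.1088] v=[-2.9840 0.3440]
Step 3: x=[5.2601 11.1931] v=[-3.1155 0.4214]
Step 4: x=[4.6639 11.2787] v=[-2.9809 0.4281]
Step 5: x=[4.1458 11.3520] v=[-2.5907 0.3666]
Step 6: x=[3.7501 11.4012] v=[-1.9786 0.2460]
Step 7: x=[3.5104 11.4174] v=[-1.1984 0.0809]

Answer: 3.5104 11.4174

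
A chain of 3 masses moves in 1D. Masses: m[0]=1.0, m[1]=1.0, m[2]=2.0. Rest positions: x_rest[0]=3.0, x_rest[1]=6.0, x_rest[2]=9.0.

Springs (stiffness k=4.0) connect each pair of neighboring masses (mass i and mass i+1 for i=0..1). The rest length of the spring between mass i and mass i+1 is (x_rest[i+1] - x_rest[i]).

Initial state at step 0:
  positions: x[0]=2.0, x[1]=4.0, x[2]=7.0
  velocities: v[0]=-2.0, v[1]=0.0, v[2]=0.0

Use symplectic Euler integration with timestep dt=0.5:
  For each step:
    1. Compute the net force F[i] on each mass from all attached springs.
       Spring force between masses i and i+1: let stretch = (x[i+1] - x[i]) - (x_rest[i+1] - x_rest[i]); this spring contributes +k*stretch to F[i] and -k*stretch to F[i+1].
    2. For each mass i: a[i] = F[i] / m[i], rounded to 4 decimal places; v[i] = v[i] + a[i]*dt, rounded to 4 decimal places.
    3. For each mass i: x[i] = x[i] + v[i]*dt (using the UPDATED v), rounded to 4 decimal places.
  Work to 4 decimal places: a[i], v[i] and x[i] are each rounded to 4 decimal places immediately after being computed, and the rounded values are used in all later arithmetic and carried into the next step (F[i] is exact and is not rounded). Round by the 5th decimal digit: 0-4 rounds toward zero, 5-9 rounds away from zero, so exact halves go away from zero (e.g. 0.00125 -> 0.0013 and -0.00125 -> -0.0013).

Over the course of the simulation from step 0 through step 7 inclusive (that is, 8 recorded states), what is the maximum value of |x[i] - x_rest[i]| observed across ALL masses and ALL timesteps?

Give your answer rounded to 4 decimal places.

Step 0: x=[2.0000 4.0000 7.0000] v=[-2.0000 0.0000 0.0000]
Step 1: x=[0.0000 5.0000 7.0000] v=[-4.0000 2.0000 0.0000]
Step 2: x=[0.0000 3.0000 7.5000] v=[0.0000 -4.0000 1.0000]
Step 3: x=[0.0000 2.5000 7.2500] v=[0.0000 -1.0000 -0.5000]
Step 4: x=[-0.5000 4.2500 6.1250] v=[-1.0000 3.5000 -2.2500]
Step 5: x=[0.7500 3.1250 5.5625] v=[2.5000 -2.2500 -1.1250]
Step 6: x=[1.3750 2.0625 5.2813] v=[1.2500 -2.1250 -0.5625]
Step 7: x=[-0.3125 3.5313 4.8907] v=[-3.3750 2.9376 -0.7813]
Max displacement = 4.1093

Answer: 4.1093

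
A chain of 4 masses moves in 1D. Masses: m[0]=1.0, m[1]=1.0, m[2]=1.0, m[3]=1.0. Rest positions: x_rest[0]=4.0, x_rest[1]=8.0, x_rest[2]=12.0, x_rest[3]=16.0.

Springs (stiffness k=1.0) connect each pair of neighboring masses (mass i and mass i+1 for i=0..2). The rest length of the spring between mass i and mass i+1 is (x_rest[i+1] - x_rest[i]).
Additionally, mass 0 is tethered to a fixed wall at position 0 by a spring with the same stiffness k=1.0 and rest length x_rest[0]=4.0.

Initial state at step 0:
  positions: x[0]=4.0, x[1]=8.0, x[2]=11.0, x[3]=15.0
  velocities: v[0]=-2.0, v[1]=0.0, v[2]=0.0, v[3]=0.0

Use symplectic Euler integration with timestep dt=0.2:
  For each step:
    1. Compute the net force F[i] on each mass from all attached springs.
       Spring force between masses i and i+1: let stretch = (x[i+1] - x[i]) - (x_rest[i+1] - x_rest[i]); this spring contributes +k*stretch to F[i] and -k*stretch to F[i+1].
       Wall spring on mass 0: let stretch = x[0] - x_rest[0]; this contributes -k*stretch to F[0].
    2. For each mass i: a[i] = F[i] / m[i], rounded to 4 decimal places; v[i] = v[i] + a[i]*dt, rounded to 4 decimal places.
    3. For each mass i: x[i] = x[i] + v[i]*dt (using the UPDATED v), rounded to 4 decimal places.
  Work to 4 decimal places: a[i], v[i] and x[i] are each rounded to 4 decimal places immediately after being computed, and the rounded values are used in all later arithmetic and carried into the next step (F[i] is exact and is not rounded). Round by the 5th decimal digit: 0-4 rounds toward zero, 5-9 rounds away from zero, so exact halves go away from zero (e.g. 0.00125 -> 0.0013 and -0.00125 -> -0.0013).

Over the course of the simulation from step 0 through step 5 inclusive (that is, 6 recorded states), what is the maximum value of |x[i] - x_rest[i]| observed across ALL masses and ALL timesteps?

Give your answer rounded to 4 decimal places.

Answer: 1.4719

Derivation:
Step 0: x=[4.0000 8.0000 11.0000 15.0000] v=[-2.0000 0.0000 0.0000 0.0000]
Step 1: x=[3.6000 7.9600 11.0400 15.0000] v=[-2.0000 -0.2000 0.2000 0.0000]
Step 2: x=[3.2304 7.8688 11.1152 15.0016] v=[-1.8480 -0.4560 0.3760 0.0080]
Step 3: x=[2.9171 7.7219 11.2160 15.0077] v=[-1.5664 -0.7344 0.5040 0.0307]
Step 4: x=[2.6793 7.5226 11.3287 15.0222] v=[-1.1889 -0.9965 0.5635 0.0724]
Step 5: x=[2.5281 7.2818 11.4369 15.0489] v=[-0.7561 -1.2039 0.5410 0.1337]
Max displacement = 1.4719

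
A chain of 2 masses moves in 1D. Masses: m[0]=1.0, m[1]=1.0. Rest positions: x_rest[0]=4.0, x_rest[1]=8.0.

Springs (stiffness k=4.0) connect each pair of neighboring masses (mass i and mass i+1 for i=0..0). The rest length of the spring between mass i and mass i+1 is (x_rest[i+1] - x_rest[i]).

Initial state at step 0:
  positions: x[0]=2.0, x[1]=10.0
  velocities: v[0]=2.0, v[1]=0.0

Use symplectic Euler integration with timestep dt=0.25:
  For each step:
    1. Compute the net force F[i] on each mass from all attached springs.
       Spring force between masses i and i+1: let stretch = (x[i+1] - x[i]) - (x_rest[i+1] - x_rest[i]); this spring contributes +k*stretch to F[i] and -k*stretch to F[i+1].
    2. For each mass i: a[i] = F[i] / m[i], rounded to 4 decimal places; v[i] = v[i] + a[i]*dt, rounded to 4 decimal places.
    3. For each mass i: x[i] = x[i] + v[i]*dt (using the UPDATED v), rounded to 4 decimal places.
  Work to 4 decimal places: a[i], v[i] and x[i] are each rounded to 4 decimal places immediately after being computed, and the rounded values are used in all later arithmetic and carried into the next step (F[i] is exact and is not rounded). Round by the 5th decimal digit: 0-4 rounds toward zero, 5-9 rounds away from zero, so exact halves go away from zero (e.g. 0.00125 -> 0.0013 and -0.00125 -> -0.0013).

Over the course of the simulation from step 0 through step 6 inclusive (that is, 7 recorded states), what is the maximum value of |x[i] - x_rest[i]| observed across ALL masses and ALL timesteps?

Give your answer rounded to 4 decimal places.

Step 0: x=[2.0000 10.0000] v=[2.0000 0.0000]
Step 1: x=[3.5000 9.0000] v=[6.0000 -4.0000]
Step 2: x=[5.3750 7.6250] v=[7.5000 -5.5000]
Step 3: x=[6.8125 6.6875] v=[5.7500 -3.7500]
Step 4: x=[7.2188 6.7813] v=[1.6250 0.3750]
Step 5: x=[6.5157 7.9844] v=[-2.8125 4.8125]
Step 6: x=[5.1798 9.8204] v=[-5.3438 7.3438]
Max displacement = 3.2188

Answer: 3.2188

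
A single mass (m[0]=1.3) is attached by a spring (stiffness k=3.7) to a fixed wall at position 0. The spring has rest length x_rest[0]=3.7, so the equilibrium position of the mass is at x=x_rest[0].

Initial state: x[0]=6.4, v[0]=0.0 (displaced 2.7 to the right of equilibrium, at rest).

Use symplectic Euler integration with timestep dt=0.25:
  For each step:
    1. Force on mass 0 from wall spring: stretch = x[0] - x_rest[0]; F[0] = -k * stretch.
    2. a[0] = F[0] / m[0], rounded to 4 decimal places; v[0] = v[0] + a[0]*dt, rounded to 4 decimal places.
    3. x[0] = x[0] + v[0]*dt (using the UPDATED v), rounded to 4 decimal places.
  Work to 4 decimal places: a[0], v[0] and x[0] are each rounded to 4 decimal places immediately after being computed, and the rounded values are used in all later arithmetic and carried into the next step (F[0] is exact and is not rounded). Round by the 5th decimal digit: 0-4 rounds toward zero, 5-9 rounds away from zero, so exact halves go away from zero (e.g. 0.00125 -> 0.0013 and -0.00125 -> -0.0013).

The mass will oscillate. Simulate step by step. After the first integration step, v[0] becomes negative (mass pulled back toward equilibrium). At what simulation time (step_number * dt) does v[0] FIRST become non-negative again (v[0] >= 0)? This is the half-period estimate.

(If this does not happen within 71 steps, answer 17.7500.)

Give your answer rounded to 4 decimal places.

Step 0: x=[6.4000] v=[0.0000]
Step 1: x=[5.9197] v=[-1.9212]
Step 2: x=[5.0446] v=[-3.5006]
Step 3: x=[3.9303] v=[-4.4573]
Step 4: x=[2.7750] v=[-4.6212]
Step 5: x=[1.7843] v=[-3.9630]
Step 6: x=[1.1343] v=[-2.5999]
Step 7: x=[0.9407] v=[-0.7743]
Step 8: x=[1.2380] v=[1.1891]
First v>=0 after going negative at step 8, time=2.0000

Answer: 2.0000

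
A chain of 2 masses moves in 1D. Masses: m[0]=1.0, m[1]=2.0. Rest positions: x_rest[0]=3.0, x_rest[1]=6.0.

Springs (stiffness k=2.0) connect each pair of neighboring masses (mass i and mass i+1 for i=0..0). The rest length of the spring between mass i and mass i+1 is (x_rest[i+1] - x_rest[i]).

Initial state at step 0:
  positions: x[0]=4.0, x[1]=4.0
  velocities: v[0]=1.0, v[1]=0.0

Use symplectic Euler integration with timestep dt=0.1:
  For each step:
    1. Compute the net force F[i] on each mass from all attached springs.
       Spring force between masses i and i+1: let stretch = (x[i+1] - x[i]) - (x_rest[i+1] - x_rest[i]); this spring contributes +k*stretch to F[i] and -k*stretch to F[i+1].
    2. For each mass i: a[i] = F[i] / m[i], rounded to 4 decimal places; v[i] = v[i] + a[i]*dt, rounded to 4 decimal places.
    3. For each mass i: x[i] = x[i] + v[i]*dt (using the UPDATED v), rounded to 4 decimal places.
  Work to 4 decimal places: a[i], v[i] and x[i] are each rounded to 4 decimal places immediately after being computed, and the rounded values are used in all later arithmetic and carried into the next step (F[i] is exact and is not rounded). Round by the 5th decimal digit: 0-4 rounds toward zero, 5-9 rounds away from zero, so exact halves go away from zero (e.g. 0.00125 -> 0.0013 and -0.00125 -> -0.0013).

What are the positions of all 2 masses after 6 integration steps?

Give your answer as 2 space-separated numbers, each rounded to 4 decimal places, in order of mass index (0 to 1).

Step 0: x=[4.0000 4.0000] v=[1.0000 0.0000]
Step 1: x=[4.0400 4.0300] v=[0.4000 0.3000]
Step 2: x=[4.0198 4.0901] v=[-0.2020 0.6010]
Step 3: x=[3.9410 4.1795] v=[-0.7879 0.8940]
Step 4: x=[3.8070 4.2965] v=[-1.3402 1.1702]
Step 5: x=[3.6228 4.4386] v=[-1.8423 1.4213]
Step 6: x=[3.3949 4.6026] v=[-2.2791 1.6397]

Answer: 3.3949 4.6026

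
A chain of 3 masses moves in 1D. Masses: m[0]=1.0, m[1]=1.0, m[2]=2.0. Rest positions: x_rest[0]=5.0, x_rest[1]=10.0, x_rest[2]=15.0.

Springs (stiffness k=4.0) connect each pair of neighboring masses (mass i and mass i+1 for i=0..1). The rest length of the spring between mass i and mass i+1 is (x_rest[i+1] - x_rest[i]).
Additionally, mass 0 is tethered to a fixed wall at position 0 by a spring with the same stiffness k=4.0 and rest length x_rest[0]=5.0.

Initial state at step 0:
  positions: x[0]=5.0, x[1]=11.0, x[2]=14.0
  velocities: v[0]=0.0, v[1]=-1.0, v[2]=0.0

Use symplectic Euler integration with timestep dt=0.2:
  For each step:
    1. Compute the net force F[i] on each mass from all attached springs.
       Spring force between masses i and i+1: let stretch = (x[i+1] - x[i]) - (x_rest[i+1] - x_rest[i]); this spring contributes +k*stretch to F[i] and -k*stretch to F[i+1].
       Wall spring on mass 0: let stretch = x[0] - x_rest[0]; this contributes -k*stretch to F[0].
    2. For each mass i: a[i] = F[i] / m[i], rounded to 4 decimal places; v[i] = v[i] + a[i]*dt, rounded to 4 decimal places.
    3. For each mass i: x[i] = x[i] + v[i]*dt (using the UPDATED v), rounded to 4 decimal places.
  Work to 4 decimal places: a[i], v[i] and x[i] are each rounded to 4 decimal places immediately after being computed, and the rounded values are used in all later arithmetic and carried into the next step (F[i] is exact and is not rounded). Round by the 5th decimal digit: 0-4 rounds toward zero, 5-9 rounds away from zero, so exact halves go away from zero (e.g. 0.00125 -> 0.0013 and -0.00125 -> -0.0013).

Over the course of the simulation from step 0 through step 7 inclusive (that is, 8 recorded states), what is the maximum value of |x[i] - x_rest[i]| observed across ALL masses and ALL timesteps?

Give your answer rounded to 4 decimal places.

Answer: 1.6579

Derivation:
Step 0: x=[5.0000 11.0000 14.0000] v=[0.0000 -1.0000 0.0000]
Step 1: x=[5.1600 10.3200 14.1600] v=[0.8000 -3.4000 0.8000]
Step 2: x=[5.3200 9.4288 14.4128] v=[0.8000 -4.4560 1.2640]
Step 3: x=[5.2862 8.6776 14.6669] v=[-0.1690 -3.7558 1.2704]
Step 4: x=[4.9492 8.3421 14.8418] v=[-1.6848 -1.6775 0.8747]
Step 5: x=[4.3632 8.5037 14.8968] v=[-2.9298 0.8079 0.2748]
Step 6: x=[3.7416 9.0257 14.8403] v=[-3.1080 2.6100 -0.2824]
Step 7: x=[3.3668 9.6326 14.7187] v=[-1.8740 3.0344 -0.6082]
Max displacement = 1.6579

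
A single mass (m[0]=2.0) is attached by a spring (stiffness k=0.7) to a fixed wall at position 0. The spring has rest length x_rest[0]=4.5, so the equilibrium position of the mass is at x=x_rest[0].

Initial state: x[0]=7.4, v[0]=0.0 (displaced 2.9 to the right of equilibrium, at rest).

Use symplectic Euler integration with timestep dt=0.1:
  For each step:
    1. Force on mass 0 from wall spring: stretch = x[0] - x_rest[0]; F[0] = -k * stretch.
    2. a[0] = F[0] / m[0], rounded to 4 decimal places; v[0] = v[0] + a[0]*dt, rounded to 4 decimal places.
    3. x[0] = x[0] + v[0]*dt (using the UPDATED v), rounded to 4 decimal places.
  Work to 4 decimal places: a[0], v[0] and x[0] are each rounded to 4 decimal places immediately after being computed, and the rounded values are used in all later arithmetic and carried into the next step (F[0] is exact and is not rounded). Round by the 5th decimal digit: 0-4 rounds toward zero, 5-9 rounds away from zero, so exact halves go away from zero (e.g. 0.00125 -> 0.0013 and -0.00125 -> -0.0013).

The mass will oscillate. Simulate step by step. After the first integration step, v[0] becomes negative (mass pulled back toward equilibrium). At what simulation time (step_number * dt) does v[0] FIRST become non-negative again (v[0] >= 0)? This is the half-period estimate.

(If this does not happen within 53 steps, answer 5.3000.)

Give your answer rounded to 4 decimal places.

Answer: 5.3000

Derivation:
Step 0: x=[7.4000] v=[0.0000]
Step 1: x=[7.3899] v=[-0.1015]
Step 2: x=[7.3696] v=[-0.2027]
Step 3: x=[7.3393] v=[-0.3031]
Step 4: x=[7.2991] v=[-0.4025]
Step 5: x=[7.2491] v=[-0.5005]
Step 6: x=[7.1894] v=[-0.5967]
Step 7: x=[7.1203] v=[-0.6908]
Step 8: x=[7.0421] v=[-0.7825]
Step 9: x=[6.9550] v=[-0.8715]
Step 10: x=[6.8593] v=[-0.9574]
Step 11: x=[6.7553] v=[-1.0400]
Step 12: x=[6.6434] v=[-1.1189]
Step 13: x=[6.5240] v=[-1.1939]
Step 14: x=[6.3975] v=[-1.2647]
Step 15: x=[6.2644] v=[-1.3311]
Step 16: x=[6.1251] v=[-1.3929]
Step 17: x=[5.9801] v=[-1.4498]
Step 18: x=[5.8299] v=[-1.5016]
Step 19: x=[5.6751] v=[-1.5482]
Step 20: x=[5.5162] v=[-1.5893]
Step 21: x=[5.3537] v=[-1.6249]
Step 22: x=[5.1882] v=[-1.6548]
Step 23: x=[5.0203] v=[-1.6789]
Step 24: x=[4.8506] v=[-1.6971]
Step 25: x=[4.6797] v=[-1.7094]
Step 26: x=[4.5081] v=[-1.7157]
Step 27: x=[4.3365] v=[-1.7160]
Step 28: x=[4.1655] v=[-1.7103]
Step 29: x=[3.9956] v=[-1.6986]
Step 30: x=[3.8275] v=[-1.6810]
Step 31: x=[3.6618] v=[-1.6575]
Step 32: x=[3.4990] v=[-1.6282]
Step 33: x=[3.3397] v=[-1.5932]
Step 34: x=[3.1844] v=[-1.5526]
Step 35: x=[3.0337] v=[-1.5066]
Step 36: x=[2.8882] v=[-1.4553]
Step 37: x=[2.7483] v=[-1.3989]
Step 38: x=[2.6145] v=[-1.3376]
Step 39: x=[2.4873] v=[-1.2716]
Step 40: x=[2.3672] v=[-1.2012]
Step 41: x=[2.2545] v=[-1.1266]
Step 42: x=[2.1497] v=[-1.0480]
Step 43: x=[2.0531] v=[-0.9657]
Step 44: x=[1.9651] v=[-0.8801]
Step 45: x=[1.8860] v=[-0.7914]
Step 46: x=[1.8160] v=[-0.6999]
Step 47: x=[1.7554] v=[-0.6060]
Step 48: x=[1.7044] v=[-0.5099]
Step 49: x=[1.6632] v=[-0.4121]
Step 50: x=[1.6319] v=[-0.3128]
Step 51: x=[1.6107] v=[-0.2124]
Step 52: x=[1.5996] v=[-0.1113]
Step 53: x=[1.5986] v=[-0.0098]
v[0] did not become non-negative within 53 steps; using fallback time=5.3000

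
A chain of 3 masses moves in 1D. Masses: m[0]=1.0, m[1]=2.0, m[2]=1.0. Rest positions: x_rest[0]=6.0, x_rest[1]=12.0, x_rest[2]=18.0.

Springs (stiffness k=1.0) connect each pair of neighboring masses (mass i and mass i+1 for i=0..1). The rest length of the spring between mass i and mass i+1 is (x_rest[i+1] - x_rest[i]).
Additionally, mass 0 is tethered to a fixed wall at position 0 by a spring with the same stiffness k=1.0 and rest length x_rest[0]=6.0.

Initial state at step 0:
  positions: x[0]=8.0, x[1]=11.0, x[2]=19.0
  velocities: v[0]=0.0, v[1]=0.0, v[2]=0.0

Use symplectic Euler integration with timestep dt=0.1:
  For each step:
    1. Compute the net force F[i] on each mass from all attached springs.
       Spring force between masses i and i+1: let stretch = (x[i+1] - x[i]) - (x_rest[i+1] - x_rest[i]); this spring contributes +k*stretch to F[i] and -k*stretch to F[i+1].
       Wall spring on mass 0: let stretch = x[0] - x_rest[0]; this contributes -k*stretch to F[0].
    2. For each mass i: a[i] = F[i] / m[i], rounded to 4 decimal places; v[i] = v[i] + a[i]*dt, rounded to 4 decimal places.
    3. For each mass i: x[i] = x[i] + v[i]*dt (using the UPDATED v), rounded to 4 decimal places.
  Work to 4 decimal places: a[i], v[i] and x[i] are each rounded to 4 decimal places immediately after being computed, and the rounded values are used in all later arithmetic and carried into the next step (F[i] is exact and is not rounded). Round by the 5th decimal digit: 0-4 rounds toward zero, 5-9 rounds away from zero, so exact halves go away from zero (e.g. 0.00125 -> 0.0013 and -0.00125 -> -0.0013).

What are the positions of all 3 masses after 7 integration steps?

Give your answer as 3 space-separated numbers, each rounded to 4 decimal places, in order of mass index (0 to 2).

Step 0: x=[8.0000 11.0000 19.0000] v=[0.0000 0.0000 0.0000]
Step 1: x=[7.9500 11.0250 18.9800] v=[-0.5000 0.2500 -0.2000]
Step 2: x=[7.8513 11.0744 18.9405] v=[-0.9875 0.4940 -0.3955]
Step 3: x=[7.7063 11.1470 18.8823] v=[-1.4503 0.7262 -0.5821]
Step 4: x=[7.5186 11.2411 18.8067] v=[-1.8769 0.9409 -0.7556]
Step 5: x=[7.2930 11.3544 18.7155] v=[-2.2565 1.1331 -0.9122]
Step 6: x=[7.0350 11.4842 18.6107] v=[-2.5797 1.2981 -1.0483]
Step 7: x=[6.7512 11.6274 18.4946] v=[-2.8383 1.4320 -1.1610]

Answer: 6.7512 11.6274 18.4946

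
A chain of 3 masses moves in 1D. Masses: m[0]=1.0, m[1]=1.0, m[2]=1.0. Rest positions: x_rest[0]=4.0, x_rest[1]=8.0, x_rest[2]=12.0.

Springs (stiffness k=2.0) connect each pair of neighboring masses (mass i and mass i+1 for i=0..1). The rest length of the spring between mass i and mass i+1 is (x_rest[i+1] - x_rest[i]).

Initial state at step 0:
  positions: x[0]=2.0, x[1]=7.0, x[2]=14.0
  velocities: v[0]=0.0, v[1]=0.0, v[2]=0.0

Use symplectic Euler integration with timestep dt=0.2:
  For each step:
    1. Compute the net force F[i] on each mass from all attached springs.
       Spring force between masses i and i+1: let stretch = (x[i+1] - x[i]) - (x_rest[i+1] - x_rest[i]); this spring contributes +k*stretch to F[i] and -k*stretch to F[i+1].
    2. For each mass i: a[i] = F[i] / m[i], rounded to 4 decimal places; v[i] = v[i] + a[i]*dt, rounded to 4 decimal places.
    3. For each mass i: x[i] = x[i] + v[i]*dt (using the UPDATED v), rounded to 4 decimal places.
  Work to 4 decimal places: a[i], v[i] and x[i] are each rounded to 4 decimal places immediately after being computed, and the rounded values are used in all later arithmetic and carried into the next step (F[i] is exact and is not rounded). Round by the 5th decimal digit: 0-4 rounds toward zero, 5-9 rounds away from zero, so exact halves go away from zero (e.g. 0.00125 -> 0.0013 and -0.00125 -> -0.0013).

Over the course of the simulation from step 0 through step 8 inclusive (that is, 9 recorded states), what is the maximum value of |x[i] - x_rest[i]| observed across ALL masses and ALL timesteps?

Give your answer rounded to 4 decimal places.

Answer: 2.0062

Derivation:
Step 0: x=[2.0000 7.0000 14.0000] v=[0.0000 0.0000 0.0000]
Step 1: x=[2.0800 7.1600 13.7600] v=[0.4000 0.8000 -1.2000]
Step 2: x=[2.2464 7.4416 13.3120] v=[0.8320 1.4080 -2.2400]
Step 3: x=[2.5084 7.7772 12.7144] v=[1.3101 1.6781 -2.9882]
Step 4: x=[2.8719 8.0863 12.0418] v=[1.8176 1.5455 -3.3631]
Step 5: x=[3.3326 8.2947 11.3727] v=[2.3034 1.0419 -3.3453]
Step 6: x=[3.8702 8.3524 10.7774] v=[2.6882 0.2883 -2.9765]
Step 7: x=[4.4464 8.2455 10.3081] v=[2.8811 -0.5346 -2.3465]
Step 8: x=[5.0065 7.9997 9.9938] v=[2.8007 -1.2292 -1.5715]
Max displacement = 2.0062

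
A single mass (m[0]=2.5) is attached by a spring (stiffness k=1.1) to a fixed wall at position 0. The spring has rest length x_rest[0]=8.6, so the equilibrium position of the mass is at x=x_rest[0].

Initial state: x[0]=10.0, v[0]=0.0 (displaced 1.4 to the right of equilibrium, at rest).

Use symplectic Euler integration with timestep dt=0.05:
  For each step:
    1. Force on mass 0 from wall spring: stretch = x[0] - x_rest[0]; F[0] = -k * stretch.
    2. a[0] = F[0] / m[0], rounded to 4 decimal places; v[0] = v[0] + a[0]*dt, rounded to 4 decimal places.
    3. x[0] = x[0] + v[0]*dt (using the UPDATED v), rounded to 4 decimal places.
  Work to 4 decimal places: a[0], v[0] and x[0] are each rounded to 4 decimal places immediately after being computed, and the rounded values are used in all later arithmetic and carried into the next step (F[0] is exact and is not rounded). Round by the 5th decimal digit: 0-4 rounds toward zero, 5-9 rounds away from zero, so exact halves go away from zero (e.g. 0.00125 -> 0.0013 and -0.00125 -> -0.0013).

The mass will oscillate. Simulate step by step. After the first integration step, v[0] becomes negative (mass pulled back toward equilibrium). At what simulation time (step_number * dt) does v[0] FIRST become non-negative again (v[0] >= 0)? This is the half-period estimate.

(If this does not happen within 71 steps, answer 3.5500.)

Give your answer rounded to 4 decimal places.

Step 0: x=[10.0000] v=[0.0000]
Step 1: x=[9.9985] v=[-0.0308]
Step 2: x=[9.9954] v=[-0.0616]
Step 3: x=[9.9908] v=[-0.0923]
Step 4: x=[9.9847] v=[-0.1229]
Step 5: x=[9.9770] v=[-0.1534]
Step 6: x=[9.9678] v=[-0.1837]
Step 7: x=[9.9571] v=[-0.2138]
Step 8: x=[9.9449] v=[-0.2437]
Step 9: x=[9.9312] v=[-0.2733]
Step 10: x=[9.9161] v=[-0.3026]
Step 11: x=[9.8995] v=[-0.3316]
Step 12: x=[9.8815] v=[-0.3602]
Step 13: x=[9.8621] v=[-0.3884]
Step 14: x=[9.8413] v=[-0.4162]
Step 15: x=[9.8191] v=[-0.4435]
Step 16: x=[9.7956] v=[-0.4703]
Step 17: x=[9.7708] v=[-0.4966]
Step 18: x=[9.7447] v=[-0.5224]
Step 19: x=[9.7173] v=[-0.5476]
Step 20: x=[9.6887] v=[-0.5722]
Step 21: x=[9.6589] v=[-0.5962]
Step 22: x=[9.6279] v=[-0.6195]
Step 23: x=[9.5958] v=[-0.6421]
Step 24: x=[9.5626] v=[-0.6640]
Step 25: x=[9.5283] v=[-0.6852]
Step 26: x=[9.4930] v=[-0.7056]
Step 27: x=[9.4567] v=[-0.7252]
Step 28: x=[9.4195] v=[-0.7440]
Step 29: x=[9.3814] v=[-0.7620]
Step 30: x=[9.3424] v=[-0.7792]
Step 31: x=[9.3026] v=[-0.7955]
Step 32: x=[9.2621] v=[-0.8110]
Step 33: x=[9.2208] v=[-0.8256]
Step 34: x=[9.1788] v=[-0.8393]
Step 35: x=[9.1362] v=[-0.8520]
Step 36: x=[9.0930] v=[-0.8638]
Step 37: x=[9.0493] v=[-0.8746]
Step 38: x=[9.0051] v=[-0.8845]
Step 39: x=[8.9604] v=[-0.8934]
Step 40: x=[8.9153] v=[-0.9013]
Step 41: x=[8.8699] v=[-0.9082]
Step 42: x=[8.8242] v=[-0.9141]
Step 43: x=[8.7783] v=[-0.9190]
Step 44: x=[8.7322] v=[-0.9229]
Step 45: x=[8.6859] v=[-0.9258]
Step 46: x=[8.6395] v=[-0.9277]
Step 47: x=[8.5931] v=[-0.9286]
Step 48: x=[8.5467] v=[-0.9285]
Step 49: x=[8.5003] v=[-0.9273]
Step 50: x=[8.4540] v=[-0.9251]
Step 51: x=[8.4079] v=[-0.9219]
Step 52: x=[8.3620] v=[-0.9177]
Step 53: x=[8.3164] v=[-0.9125]
Step 54: x=[8.2711] v=[-0.9063]
Step 55: x=[8.2261] v=[-0.8991]
Step 56: x=[8.1816] v=[-0.8909]
Step 57: x=[8.1375] v=[-0.8817]
Step 58: x=[8.0939] v=[-0.8715]
Step 59: x=[8.0509] v=[-0.8604]
Step 60: x=[8.0085] v=[-0.8483]
Step 61: x=[7.9667] v=[-0.8353]
Step 62: x=[7.9256] v=[-0.8214]
Step 63: x=[7.8853] v=[-0.8066]
Step 64: x=[7.8458] v=[-0.7909]
Step 65: x=[7.8071] v=[-0.7743]
Step 66: x=[7.7693] v=[-0.7569]
Step 67: x=[7.7324] v=[-0.7386]
Step 68: x=[7.6964] v=[-0.7195]
Step 69: x=[7.6614] v=[-0.6996]
Step 70: x=[7.6275] v=[-0.6790]
Step 71: x=[7.5946] v=[-0.6576]
v[0] did not become non-negative within 71 steps; using fallback time=3.5500

Answer: 3.5500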